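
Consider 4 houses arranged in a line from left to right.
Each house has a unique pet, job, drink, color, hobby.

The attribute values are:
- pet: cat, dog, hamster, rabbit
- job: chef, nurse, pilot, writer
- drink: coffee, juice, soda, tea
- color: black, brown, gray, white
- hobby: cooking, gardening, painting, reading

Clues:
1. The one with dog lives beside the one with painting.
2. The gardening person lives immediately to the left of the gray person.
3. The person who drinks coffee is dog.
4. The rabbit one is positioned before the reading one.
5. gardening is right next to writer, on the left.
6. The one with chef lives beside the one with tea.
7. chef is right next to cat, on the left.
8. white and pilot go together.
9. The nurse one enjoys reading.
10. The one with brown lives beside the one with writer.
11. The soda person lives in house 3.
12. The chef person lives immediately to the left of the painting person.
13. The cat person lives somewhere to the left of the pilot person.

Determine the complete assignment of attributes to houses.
Solution:

House | Pet | Job | Drink | Color | Hobby
-----------------------------------------
  1   | dog | chef | coffee | brown | gardening
  2   | cat | writer | tea | gray | painting
  3   | rabbit | pilot | soda | white | cooking
  4   | hamster | nurse | juice | black | reading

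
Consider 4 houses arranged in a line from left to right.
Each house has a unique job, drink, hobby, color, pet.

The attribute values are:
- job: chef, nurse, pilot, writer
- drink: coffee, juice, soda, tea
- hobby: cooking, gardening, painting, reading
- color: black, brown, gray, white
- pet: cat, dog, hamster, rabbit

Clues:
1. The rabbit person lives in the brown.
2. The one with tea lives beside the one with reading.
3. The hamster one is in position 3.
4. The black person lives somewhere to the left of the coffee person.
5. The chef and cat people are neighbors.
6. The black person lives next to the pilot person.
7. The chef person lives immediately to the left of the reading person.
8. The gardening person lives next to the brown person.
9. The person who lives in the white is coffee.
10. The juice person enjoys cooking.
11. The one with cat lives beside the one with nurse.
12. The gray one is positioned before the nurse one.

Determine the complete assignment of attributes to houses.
Solution:

House | Job | Drink | Hobby | Color | Pet
-----------------------------------------
  1   | chef | tea | painting | black | dog
  2   | pilot | soda | reading | gray | cat
  3   | nurse | coffee | gardening | white | hamster
  4   | writer | juice | cooking | brown | rabbit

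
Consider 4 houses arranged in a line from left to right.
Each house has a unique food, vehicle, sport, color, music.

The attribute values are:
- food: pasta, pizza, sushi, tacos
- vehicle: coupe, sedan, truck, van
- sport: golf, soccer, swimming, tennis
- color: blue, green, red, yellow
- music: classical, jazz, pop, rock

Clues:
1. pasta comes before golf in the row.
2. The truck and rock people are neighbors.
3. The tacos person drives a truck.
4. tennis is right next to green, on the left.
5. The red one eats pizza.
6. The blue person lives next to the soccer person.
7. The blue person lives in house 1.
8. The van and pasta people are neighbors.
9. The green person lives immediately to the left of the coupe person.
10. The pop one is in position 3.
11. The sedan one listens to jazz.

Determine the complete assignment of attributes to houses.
Solution:

House | Food | Vehicle | Sport | Color | Music
----------------------------------------------
  1   | tacos | truck | tennis | blue | classical
  2   | sushi | van | soccer | green | rock
  3   | pasta | coupe | swimming | yellow | pop
  4   | pizza | sedan | golf | red | jazz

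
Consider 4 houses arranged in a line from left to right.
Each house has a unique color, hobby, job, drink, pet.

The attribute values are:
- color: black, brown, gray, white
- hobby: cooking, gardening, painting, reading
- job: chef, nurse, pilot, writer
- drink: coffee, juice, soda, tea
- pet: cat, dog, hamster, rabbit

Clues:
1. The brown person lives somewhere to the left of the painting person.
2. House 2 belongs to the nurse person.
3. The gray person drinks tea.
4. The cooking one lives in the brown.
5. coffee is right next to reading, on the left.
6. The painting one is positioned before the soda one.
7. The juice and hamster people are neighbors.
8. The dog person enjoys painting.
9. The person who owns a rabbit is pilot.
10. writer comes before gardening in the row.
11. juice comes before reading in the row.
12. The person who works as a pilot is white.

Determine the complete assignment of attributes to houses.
Solution:

House | Color | Hobby | Job | Drink | Pet
-----------------------------------------
  1   | brown | cooking | writer | juice | cat
  2   | gray | gardening | nurse | tea | hamster
  3   | black | painting | chef | coffee | dog
  4   | white | reading | pilot | soda | rabbit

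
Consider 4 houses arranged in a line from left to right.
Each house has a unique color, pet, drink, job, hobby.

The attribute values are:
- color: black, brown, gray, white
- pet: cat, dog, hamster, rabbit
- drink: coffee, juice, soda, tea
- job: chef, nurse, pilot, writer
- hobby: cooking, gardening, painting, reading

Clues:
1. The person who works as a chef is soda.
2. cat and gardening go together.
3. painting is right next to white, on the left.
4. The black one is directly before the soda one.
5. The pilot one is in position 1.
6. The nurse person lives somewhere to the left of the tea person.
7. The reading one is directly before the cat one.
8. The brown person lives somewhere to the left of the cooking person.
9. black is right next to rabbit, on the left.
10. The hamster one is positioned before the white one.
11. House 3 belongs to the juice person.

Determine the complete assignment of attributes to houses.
Solution:

House | Color | Pet | Drink | Job | Hobby
-----------------------------------------
  1   | black | hamster | coffee | pilot | painting
  2   | white | rabbit | soda | chef | reading
  3   | brown | cat | juice | nurse | gardening
  4   | gray | dog | tea | writer | cooking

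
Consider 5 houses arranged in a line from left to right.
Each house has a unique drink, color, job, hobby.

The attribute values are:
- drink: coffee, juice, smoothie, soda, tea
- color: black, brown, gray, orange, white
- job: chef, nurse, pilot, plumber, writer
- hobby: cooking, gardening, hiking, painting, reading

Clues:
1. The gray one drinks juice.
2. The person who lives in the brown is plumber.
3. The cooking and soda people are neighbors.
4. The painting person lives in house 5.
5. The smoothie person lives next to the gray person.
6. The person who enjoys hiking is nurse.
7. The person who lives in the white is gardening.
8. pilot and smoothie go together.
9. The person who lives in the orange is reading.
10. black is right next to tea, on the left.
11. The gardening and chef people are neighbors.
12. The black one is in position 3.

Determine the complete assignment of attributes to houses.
Solution:

House | Drink | Color | Job | Hobby
-----------------------------------
  1   | smoothie | white | pilot | gardening
  2   | juice | gray | chef | cooking
  3   | soda | black | nurse | hiking
  4   | tea | orange | writer | reading
  5   | coffee | brown | plumber | painting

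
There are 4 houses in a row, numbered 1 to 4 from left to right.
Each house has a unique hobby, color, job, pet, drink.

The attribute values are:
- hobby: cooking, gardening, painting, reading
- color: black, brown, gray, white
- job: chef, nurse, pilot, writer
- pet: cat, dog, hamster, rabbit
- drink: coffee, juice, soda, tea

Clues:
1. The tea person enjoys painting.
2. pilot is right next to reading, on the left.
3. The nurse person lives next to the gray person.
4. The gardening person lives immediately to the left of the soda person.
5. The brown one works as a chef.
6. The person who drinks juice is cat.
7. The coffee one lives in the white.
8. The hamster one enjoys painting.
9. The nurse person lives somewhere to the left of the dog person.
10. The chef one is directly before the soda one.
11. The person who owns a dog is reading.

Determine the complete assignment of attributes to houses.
Solution:

House | Hobby | Color | Job | Pet | Drink
-----------------------------------------
  1   | gardening | brown | chef | cat | juice
  2   | cooking | black | nurse | rabbit | soda
  3   | painting | gray | pilot | hamster | tea
  4   | reading | white | writer | dog | coffee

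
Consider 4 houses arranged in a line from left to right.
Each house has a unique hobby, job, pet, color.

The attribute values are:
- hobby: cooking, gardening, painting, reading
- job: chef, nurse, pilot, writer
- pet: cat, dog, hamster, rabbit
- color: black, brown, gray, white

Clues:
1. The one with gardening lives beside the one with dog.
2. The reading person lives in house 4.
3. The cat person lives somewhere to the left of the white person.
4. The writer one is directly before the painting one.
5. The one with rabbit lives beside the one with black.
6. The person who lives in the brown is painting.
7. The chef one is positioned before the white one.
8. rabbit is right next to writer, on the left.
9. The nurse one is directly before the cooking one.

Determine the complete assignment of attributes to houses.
Solution:

House | Hobby | Job | Pet | Color
---------------------------------
  1   | gardening | nurse | rabbit | gray
  2   | cooking | writer | dog | black
  3   | painting | chef | cat | brown
  4   | reading | pilot | hamster | white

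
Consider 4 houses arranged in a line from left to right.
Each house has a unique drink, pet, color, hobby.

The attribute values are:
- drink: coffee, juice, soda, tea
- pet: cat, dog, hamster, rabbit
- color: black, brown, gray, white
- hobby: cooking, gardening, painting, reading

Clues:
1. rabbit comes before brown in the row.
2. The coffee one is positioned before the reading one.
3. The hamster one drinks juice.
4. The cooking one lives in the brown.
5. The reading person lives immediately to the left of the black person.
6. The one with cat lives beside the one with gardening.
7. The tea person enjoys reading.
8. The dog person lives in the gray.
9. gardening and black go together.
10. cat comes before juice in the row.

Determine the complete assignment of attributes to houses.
Solution:

House | Drink | Pet | Color | Hobby
-----------------------------------
  1   | coffee | dog | gray | painting
  2   | tea | cat | white | reading
  3   | soda | rabbit | black | gardening
  4   | juice | hamster | brown | cooking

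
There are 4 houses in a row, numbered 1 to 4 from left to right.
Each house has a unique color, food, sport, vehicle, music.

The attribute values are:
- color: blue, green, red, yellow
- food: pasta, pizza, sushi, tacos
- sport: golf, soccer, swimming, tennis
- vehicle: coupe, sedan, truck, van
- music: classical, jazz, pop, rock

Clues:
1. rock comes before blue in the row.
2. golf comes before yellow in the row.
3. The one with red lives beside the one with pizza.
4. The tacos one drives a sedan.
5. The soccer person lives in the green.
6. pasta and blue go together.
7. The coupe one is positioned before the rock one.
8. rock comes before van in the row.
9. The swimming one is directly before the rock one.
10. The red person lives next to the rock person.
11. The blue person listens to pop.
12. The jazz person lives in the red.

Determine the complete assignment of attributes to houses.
Solution:

House | Color | Food | Sport | Vehicle | Music
----------------------------------------------
  1   | red | sushi | swimming | coupe | jazz
  2   | green | pizza | soccer | truck | rock
  3   | blue | pasta | golf | van | pop
  4   | yellow | tacos | tennis | sedan | classical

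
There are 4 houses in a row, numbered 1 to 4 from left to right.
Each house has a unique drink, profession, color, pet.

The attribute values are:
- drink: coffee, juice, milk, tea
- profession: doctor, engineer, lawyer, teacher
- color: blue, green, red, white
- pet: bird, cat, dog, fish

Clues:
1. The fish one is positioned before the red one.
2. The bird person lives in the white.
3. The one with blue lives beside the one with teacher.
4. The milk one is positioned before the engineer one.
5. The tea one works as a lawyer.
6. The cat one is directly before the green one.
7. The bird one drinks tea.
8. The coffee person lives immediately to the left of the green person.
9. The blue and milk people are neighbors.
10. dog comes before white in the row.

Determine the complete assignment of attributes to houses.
Solution:

House | Drink | Profession | Color | Pet
----------------------------------------
  1   | coffee | doctor | blue | cat
  2   | milk | teacher | green | fish
  3   | juice | engineer | red | dog
  4   | tea | lawyer | white | bird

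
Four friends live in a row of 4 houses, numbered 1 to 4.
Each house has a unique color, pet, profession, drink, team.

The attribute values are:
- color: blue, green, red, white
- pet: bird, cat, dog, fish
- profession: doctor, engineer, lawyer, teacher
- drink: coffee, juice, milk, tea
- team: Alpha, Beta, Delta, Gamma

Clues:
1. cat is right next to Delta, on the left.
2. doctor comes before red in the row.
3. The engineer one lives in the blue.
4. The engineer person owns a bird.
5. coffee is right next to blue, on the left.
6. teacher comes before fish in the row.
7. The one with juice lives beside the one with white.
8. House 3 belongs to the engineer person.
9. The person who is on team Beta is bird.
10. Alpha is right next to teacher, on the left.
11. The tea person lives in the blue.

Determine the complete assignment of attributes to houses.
Solution:

House | Color | Pet | Profession | Drink | Team
-----------------------------------------------
  1   | green | cat | doctor | juice | Alpha
  2   | white | dog | teacher | coffee | Delta
  3   | blue | bird | engineer | tea | Beta
  4   | red | fish | lawyer | milk | Gamma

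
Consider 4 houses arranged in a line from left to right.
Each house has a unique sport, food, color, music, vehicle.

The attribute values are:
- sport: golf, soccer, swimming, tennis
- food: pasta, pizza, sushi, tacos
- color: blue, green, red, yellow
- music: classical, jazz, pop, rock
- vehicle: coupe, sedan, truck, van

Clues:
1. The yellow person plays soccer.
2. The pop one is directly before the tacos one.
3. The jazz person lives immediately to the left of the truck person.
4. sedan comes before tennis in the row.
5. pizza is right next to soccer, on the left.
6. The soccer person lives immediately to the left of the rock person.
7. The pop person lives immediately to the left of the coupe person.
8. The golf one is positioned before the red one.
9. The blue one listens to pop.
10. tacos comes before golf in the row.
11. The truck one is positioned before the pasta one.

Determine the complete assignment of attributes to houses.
Solution:

House | Sport | Food | Color | Music | Vehicle
----------------------------------------------
  1   | swimming | pizza | blue | pop | sedan
  2   | soccer | tacos | yellow | jazz | coupe
  3   | golf | sushi | green | rock | truck
  4   | tennis | pasta | red | classical | van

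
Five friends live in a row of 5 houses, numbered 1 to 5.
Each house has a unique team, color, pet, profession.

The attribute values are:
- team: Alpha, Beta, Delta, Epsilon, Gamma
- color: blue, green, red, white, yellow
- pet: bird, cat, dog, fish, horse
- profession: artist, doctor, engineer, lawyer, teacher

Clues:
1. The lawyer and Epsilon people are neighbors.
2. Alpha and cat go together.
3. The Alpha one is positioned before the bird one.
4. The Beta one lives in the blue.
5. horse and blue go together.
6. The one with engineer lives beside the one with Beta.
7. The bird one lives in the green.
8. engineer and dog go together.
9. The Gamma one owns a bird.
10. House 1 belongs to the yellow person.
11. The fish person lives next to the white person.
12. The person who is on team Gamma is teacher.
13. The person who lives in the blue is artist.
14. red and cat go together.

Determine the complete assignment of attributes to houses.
Solution:

House | Team | Color | Pet | Profession
---------------------------------------
  1   | Delta | yellow | fish | lawyer
  2   | Epsilon | white | dog | engineer
  3   | Beta | blue | horse | artist
  4   | Alpha | red | cat | doctor
  5   | Gamma | green | bird | teacher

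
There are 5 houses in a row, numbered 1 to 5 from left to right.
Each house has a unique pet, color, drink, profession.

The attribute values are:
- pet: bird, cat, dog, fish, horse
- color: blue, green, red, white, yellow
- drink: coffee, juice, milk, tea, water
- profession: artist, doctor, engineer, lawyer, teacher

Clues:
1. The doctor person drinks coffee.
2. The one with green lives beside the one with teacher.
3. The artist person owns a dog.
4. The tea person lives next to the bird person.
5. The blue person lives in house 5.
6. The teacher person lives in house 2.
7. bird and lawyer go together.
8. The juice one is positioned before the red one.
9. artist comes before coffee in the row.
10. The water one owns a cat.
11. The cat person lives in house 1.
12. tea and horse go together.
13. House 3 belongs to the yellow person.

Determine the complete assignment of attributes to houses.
Solution:

House | Pet | Color | Drink | Profession
----------------------------------------
  1   | cat | green | water | engineer
  2   | horse | white | tea | teacher
  3   | bird | yellow | juice | lawyer
  4   | dog | red | milk | artist
  5   | fish | blue | coffee | doctor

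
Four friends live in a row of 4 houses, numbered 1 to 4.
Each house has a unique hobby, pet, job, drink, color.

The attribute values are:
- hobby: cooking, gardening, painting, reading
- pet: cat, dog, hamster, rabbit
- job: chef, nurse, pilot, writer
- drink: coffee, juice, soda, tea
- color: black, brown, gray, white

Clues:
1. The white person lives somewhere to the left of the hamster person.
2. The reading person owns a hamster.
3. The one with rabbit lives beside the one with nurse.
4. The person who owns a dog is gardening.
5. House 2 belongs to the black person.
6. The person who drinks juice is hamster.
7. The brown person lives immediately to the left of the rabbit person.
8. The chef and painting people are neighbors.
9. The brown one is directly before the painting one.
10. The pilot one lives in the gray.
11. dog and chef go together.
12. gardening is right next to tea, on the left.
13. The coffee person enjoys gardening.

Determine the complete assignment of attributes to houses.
Solution:

House | Hobby | Pet | Job | Drink | Color
-----------------------------------------
  1   | gardening | dog | chef | coffee | brown
  2   | painting | rabbit | writer | tea | black
  3   | cooking | cat | nurse | soda | white
  4   | reading | hamster | pilot | juice | gray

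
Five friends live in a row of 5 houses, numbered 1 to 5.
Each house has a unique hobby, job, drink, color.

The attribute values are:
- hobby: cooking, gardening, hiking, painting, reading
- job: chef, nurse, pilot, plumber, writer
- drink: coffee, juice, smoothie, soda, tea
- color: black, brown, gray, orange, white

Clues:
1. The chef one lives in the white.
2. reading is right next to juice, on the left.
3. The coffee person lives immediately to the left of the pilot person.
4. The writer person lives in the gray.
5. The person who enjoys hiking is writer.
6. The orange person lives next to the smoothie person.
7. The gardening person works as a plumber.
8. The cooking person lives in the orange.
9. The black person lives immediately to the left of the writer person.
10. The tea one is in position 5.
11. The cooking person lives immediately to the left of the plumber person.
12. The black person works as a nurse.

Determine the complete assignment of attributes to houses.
Solution:

House | Hobby | Job | Drink | Color
-----------------------------------
  1   | reading | chef | coffee | white
  2   | cooking | pilot | juice | orange
  3   | gardening | plumber | smoothie | brown
  4   | painting | nurse | soda | black
  5   | hiking | writer | tea | gray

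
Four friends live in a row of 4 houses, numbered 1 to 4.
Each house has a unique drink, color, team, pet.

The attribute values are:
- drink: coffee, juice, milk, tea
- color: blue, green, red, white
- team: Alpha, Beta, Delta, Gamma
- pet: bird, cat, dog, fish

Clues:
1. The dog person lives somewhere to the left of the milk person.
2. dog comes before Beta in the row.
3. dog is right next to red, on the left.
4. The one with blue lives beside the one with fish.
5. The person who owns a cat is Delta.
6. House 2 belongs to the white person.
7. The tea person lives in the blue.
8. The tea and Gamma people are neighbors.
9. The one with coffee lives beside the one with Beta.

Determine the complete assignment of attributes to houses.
Solution:

House | Drink | Color | Team | Pet
----------------------------------
  1   | tea | blue | Delta | cat
  2   | juice | white | Gamma | fish
  3   | coffee | green | Alpha | dog
  4   | milk | red | Beta | bird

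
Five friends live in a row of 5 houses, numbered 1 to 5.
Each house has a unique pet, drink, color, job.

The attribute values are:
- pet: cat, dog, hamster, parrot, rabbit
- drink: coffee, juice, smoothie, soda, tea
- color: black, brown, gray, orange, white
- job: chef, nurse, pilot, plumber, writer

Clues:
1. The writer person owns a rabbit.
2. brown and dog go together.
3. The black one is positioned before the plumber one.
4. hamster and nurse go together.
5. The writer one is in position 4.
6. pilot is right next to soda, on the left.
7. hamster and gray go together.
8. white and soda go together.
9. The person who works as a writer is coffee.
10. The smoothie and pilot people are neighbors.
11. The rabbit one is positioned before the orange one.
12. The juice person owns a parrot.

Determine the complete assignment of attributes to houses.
Solution:

House | Pet | Drink | Color | Job
---------------------------------
  1   | hamster | smoothie | gray | nurse
  2   | dog | tea | brown | pilot
  3   | cat | soda | white | chef
  4   | rabbit | coffee | black | writer
  5   | parrot | juice | orange | plumber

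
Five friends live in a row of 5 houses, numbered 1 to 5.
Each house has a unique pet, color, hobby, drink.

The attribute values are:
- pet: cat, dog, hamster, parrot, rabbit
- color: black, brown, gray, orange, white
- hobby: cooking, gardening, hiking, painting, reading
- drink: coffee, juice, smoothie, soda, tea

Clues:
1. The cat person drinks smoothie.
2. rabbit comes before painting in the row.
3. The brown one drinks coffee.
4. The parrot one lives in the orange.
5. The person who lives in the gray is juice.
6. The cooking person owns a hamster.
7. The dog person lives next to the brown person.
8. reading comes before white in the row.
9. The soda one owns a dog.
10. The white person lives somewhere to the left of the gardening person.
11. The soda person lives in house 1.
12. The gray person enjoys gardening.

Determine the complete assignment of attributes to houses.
Solution:

House | Pet | Color | Hobby | Drink
-----------------------------------
  1   | dog | black | reading | soda
  2   | hamster | brown | cooking | coffee
  3   | cat | white | hiking | smoothie
  4   | rabbit | gray | gardening | juice
  5   | parrot | orange | painting | tea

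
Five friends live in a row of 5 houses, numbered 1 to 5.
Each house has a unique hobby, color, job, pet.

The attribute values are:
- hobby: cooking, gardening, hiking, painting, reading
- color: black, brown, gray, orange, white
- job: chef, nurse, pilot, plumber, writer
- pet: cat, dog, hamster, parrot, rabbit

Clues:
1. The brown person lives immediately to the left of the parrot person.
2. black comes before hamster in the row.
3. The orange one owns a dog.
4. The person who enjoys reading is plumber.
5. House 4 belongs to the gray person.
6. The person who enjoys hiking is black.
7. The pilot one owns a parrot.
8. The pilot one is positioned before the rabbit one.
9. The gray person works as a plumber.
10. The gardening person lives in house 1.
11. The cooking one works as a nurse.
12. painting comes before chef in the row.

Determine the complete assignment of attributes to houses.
Solution:

House | Hobby | Color | Job | Pet
---------------------------------
  1   | gardening | brown | writer | cat
  2   | painting | white | pilot | parrot
  3   | hiking | black | chef | rabbit
  4   | reading | gray | plumber | hamster
  5   | cooking | orange | nurse | dog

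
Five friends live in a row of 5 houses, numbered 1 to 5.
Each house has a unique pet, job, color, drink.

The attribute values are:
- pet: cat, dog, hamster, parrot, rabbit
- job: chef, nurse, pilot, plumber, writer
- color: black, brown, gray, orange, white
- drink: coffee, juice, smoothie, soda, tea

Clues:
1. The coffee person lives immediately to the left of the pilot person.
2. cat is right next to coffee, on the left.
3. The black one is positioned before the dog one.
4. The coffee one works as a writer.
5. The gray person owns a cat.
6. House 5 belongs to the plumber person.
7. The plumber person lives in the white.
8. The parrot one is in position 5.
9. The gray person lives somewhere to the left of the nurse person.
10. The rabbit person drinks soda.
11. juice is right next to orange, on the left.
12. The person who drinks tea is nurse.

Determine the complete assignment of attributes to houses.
Solution:

House | Pet | Job | Color | Drink
---------------------------------
  1   | cat | chef | gray | juice
  2   | hamster | writer | orange | coffee
  3   | rabbit | pilot | black | soda
  4   | dog | nurse | brown | tea
  5   | parrot | plumber | white | smoothie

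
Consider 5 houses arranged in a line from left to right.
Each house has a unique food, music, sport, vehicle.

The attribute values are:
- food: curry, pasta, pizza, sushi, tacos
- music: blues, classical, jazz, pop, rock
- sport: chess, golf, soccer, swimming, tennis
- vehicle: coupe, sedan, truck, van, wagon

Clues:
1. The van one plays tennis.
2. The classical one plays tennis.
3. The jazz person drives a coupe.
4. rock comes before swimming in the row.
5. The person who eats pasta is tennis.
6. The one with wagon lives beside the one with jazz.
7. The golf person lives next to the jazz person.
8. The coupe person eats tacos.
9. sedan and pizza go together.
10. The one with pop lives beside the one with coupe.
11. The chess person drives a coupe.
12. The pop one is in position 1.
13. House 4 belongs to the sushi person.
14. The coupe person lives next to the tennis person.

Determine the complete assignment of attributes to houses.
Solution:

House | Food | Music | Sport | Vehicle
--------------------------------------
  1   | curry | pop | golf | wagon
  2   | tacos | jazz | chess | coupe
  3   | pasta | classical | tennis | van
  4   | sushi | rock | soccer | truck
  5   | pizza | blues | swimming | sedan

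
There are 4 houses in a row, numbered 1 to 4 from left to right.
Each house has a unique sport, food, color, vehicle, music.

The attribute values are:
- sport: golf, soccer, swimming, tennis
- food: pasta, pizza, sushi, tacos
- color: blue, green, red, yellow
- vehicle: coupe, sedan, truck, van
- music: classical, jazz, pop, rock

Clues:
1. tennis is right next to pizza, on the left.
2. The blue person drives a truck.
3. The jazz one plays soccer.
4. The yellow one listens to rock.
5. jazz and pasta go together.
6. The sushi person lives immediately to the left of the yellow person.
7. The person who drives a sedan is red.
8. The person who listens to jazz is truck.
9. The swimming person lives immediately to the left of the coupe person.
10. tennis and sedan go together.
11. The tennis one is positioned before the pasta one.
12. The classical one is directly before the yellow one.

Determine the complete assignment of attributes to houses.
Solution:

House | Sport | Food | Color | Vehicle | Music
----------------------------------------------
  1   | tennis | sushi | red | sedan | classical
  2   | swimming | pizza | yellow | van | rock
  3   | golf | tacos | green | coupe | pop
  4   | soccer | pasta | blue | truck | jazz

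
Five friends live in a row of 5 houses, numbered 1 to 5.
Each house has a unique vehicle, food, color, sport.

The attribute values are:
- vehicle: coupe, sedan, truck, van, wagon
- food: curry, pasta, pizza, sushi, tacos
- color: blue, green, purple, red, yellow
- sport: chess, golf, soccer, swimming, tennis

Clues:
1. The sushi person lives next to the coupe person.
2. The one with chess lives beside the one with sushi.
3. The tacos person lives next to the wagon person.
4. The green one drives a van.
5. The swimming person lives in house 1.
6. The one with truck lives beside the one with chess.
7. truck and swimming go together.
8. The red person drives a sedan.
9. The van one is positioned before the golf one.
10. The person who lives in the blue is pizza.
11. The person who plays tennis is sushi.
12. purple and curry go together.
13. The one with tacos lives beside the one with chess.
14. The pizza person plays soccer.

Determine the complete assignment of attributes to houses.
Solution:

House | Vehicle | Food | Color | Sport
--------------------------------------
  1   | truck | tacos | yellow | swimming
  2   | wagon | curry | purple | chess
  3   | van | sushi | green | tennis
  4   | coupe | pizza | blue | soccer
  5   | sedan | pasta | red | golf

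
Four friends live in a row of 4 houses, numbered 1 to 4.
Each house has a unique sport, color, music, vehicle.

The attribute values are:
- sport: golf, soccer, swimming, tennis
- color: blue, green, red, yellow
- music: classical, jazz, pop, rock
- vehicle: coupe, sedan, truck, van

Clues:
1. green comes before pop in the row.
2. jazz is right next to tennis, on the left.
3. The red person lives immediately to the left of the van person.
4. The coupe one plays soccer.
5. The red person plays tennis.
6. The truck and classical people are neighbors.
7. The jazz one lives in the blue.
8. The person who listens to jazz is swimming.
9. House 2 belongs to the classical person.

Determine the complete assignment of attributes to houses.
Solution:

House | Sport | Color | Music | Vehicle
---------------------------------------
  1   | swimming | blue | jazz | truck
  2   | tennis | red | classical | sedan
  3   | golf | green | rock | van
  4   | soccer | yellow | pop | coupe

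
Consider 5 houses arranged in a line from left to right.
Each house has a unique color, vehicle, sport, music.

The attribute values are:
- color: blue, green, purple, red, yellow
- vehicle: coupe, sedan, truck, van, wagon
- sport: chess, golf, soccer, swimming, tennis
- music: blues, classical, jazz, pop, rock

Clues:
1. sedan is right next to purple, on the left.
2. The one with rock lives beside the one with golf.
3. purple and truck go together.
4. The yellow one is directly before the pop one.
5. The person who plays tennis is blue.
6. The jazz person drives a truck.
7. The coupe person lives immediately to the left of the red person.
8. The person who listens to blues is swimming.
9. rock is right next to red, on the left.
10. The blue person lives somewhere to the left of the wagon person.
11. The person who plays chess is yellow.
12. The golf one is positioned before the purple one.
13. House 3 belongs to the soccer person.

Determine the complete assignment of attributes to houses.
Solution:

House | Color | Vehicle | Sport | Music
---------------------------------------
  1   | yellow | coupe | chess | rock
  2   | red | sedan | golf | pop
  3   | purple | truck | soccer | jazz
  4   | blue | van | tennis | classical
  5   | green | wagon | swimming | blues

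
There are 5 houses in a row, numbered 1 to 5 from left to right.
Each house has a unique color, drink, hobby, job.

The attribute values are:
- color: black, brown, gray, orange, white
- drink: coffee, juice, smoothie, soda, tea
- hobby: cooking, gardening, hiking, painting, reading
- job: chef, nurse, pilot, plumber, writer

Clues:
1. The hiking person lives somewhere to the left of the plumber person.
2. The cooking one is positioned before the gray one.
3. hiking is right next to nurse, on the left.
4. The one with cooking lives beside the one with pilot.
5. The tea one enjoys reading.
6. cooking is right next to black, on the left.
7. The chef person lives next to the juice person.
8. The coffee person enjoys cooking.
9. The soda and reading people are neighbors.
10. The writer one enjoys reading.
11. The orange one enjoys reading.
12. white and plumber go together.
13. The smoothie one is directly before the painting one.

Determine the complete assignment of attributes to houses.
Solution:

House | Color | Drink | Hobby | Job
-----------------------------------
  1   | brown | coffee | cooking | chef
  2   | black | juice | hiking | pilot
  3   | gray | smoothie | gardening | nurse
  4   | white | soda | painting | plumber
  5   | orange | tea | reading | writer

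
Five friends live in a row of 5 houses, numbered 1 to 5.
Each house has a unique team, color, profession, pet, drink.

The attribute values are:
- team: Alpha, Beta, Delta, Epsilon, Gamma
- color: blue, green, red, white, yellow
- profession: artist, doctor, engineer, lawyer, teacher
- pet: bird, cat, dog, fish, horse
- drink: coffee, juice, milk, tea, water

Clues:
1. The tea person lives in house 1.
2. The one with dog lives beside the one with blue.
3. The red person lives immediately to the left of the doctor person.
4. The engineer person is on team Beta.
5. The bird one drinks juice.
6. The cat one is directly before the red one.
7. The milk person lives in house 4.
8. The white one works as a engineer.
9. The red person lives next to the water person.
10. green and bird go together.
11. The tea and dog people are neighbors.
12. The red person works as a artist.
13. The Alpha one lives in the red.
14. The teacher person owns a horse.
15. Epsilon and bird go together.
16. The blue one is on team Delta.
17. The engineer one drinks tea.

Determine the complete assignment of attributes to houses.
Solution:

House | Team | Color | Profession | Pet | Drink
-----------------------------------------------
  1   | Beta | white | engineer | cat | tea
  2   | Alpha | red | artist | dog | coffee
  3   | Delta | blue | doctor | fish | water
  4   | Gamma | yellow | teacher | horse | milk
  5   | Epsilon | green | lawyer | bird | juice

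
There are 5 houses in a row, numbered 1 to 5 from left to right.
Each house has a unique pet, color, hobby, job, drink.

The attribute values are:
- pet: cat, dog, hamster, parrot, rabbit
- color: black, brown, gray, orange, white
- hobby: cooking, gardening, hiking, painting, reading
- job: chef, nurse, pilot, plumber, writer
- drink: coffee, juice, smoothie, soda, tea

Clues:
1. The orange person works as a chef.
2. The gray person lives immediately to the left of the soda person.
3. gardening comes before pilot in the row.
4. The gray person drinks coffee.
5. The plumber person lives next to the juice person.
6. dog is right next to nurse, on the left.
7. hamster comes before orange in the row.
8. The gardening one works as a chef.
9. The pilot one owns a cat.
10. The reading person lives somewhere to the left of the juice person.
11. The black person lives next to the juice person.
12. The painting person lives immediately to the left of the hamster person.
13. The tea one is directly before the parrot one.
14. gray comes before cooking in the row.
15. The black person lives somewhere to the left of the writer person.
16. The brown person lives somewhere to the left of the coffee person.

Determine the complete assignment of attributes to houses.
Solution:

House | Pet | Color | Hobby | Job | Drink
-----------------------------------------
  1   | dog | black | reading | plumber | tea
  2   | parrot | brown | painting | nurse | juice
  3   | hamster | gray | hiking | writer | coffee
  4   | rabbit | orange | gardening | chef | soda
  5   | cat | white | cooking | pilot | smoothie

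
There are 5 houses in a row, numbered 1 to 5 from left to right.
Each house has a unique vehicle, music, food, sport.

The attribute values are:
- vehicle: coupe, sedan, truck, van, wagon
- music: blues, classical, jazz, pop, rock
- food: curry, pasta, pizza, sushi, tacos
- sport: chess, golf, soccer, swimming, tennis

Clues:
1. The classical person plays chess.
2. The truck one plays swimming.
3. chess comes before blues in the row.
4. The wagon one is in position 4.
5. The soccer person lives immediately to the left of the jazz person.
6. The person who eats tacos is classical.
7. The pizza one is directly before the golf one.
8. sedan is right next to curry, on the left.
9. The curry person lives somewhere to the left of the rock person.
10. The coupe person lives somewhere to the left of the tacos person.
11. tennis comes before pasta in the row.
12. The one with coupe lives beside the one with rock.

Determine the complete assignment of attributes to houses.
Solution:

House | Vehicle | Music | Food | Sport
--------------------------------------
  1   | sedan | pop | pizza | soccer
  2   | coupe | jazz | curry | golf
  3   | van | rock | sushi | tennis
  4   | wagon | classical | tacos | chess
  5   | truck | blues | pasta | swimming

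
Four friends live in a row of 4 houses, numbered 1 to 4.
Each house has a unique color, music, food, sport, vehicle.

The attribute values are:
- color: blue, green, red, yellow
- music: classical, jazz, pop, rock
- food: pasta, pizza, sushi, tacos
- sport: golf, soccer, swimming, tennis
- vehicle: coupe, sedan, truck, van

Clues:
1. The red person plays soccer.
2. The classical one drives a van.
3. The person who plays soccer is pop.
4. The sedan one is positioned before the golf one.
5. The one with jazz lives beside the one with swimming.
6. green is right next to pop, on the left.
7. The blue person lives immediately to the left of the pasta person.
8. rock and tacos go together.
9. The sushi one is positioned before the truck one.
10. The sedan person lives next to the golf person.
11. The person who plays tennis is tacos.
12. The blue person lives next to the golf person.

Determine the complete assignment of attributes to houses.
Solution:

House | Color | Music | Food | Sport | Vehicle
----------------------------------------------
  1   | blue | rock | tacos | tennis | sedan
  2   | yellow | jazz | pasta | golf | coupe
  3   | green | classical | sushi | swimming | van
  4   | red | pop | pizza | soccer | truck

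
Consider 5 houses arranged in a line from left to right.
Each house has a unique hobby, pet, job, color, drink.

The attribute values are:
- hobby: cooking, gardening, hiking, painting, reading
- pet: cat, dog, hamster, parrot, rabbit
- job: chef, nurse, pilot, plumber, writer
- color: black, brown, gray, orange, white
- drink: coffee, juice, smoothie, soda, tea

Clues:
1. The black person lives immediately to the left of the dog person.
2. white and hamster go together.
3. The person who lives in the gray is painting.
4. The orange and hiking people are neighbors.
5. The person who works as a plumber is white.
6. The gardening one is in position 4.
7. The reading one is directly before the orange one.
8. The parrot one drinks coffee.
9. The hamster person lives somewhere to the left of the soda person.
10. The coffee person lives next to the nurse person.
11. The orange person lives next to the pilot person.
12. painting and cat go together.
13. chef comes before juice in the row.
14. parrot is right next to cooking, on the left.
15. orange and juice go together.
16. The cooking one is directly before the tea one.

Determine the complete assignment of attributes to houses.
Solution:

House | Hobby | Pet | Job | Color | Drink
-----------------------------------------
  1   | reading | parrot | chef | black | coffee
  2   | cooking | dog | nurse | orange | juice
  3   | hiking | rabbit | pilot | brown | tea
  4   | gardening | hamster | plumber | white | smoothie
  5   | painting | cat | writer | gray | soda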